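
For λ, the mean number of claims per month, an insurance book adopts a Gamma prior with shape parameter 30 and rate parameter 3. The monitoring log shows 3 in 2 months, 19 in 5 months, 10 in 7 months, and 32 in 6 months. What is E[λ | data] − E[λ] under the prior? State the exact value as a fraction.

-136/23

Total count: 3 + 19 + 10 + 32 = 64.
Total exposure: 2 + 5 + 7 + 6 = 20 months.
By Gamma–Poisson conjugacy, the posterior is Gamma(α + Σx, β + Σt) = Gamma(30 + 64, 3 + 20) = Gamma(94, 23).
Posterior mean = 94/23 = 94/23; prior mean = 30/3 = 10. Difference = 94/23 − 10 = -136/23.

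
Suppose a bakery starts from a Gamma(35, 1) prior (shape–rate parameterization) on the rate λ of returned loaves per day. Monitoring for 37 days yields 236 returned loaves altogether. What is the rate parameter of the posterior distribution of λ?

38

Total count 236 over total exposure 37 days.
Conjugate update: add total count to the shape and total exposure to the rate, giving Gamma(271, 38).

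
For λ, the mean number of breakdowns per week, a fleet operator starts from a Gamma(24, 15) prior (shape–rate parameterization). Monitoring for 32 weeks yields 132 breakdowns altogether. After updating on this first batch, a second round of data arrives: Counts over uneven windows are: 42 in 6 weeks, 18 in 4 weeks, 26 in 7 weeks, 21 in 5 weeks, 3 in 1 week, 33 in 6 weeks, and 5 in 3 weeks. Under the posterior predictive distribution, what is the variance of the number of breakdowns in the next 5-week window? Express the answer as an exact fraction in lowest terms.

Total count 132 over total exposure 32 weeks.
After the first batch: Gamma(24 + 132, 15 + 32) = Gamma(156, 47).
Total count: 42 + 18 + 26 + 21 + 3 + 33 + 5 = 148.
Total exposure: 6 + 4 + 7 + 5 + 1 + 6 + 3 = 32 weeks.
After the second batch: Gamma(156 + 148, 47 + 32) = Gamma(304, 79).
The posterior predictive for a window of length T is Negative Binomial with variance T·α'·(β'+T)/β'² = 5·304·84/6241 = 127680/6241.

127680/6241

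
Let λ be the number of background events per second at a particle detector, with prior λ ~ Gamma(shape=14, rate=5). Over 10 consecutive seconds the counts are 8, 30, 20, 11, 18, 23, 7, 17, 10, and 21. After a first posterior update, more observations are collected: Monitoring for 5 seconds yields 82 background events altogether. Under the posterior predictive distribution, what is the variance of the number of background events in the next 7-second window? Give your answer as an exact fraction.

49329/400

Total count: 8 + 30 + 20 + 11 + 18 + 23 + 7 + 17 + 10 + 21 = 165.
Total exposure: 10 seconds.
After the first batch: Gamma(14 + 165, 5 + 10) = Gamma(179, 15).
Total count 82 over total exposure 5 seconds.
After the second batch: Gamma(179 + 82, 15 + 5) = Gamma(261, 20).
The posterior predictive for a window of length T is Negative Binomial with variance T·α'·(β'+T)/β'² = 7·261·27/400 = 49329/400.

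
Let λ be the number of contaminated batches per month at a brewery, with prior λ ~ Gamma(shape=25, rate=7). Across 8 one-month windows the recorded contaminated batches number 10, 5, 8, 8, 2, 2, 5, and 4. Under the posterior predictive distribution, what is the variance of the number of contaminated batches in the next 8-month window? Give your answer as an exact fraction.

Total count: 10 + 5 + 8 + 8 + 2 + 2 + 5 + 4 = 44.
Total exposure: 8 months.
Conjugate update: add total count to the shape and total exposure to the rate, giving Gamma(69, 15).
The posterior predictive for a window of length T is Negative Binomial with variance T·α'·(β'+T)/β'² = 8·69·23/225 = 4232/75.

4232/75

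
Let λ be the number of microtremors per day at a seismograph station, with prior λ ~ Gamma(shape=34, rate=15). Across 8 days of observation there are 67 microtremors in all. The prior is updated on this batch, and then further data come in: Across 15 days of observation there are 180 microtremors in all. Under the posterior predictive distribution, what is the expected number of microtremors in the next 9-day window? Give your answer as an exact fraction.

2529/38

Total count 67 over total exposure 8 days.
After the first batch: Gamma(34 + 67, 15 + 8) = Gamma(101, 23).
Total count 180 over total exposure 15 days.
After the second batch: Gamma(101 + 180, 23 + 15) = Gamma(281, 38).
Predictive mean over a 9-day window = T·E[λ|data] = 9·281/38 = 2529/38.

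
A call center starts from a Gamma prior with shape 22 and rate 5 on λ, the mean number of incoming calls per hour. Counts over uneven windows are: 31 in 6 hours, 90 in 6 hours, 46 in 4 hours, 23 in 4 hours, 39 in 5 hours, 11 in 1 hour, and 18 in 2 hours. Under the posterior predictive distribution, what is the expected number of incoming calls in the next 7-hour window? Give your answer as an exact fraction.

1960/33

Total count: 31 + 90 + 46 + 23 + 39 + 11 + 18 = 258.
Total exposure: 6 + 6 + 4 + 4 + 5 + 1 + 2 = 28 hours.
Posterior: α' = 22 + 258 = 280, β' = 5 + 28 = 33.
Predictive mean over a 7-hour window = T·E[λ|data] = 7·280/33 = 1960/33.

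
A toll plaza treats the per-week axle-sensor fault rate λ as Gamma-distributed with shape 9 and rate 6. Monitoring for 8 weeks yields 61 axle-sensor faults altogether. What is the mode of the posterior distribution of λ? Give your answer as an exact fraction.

69/14

Total count 61 over total exposure 8 weeks.
Conjugate update: add total count to the shape and total exposure to the rate, giving Gamma(70, 14).
Posterior mode = (α'−1)/β' = 69/14.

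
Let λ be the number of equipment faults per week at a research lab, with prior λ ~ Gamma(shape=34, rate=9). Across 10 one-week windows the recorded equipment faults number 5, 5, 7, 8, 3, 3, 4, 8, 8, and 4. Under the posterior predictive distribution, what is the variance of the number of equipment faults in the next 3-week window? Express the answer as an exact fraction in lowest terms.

Total count: 5 + 5 + 7 + 8 + 3 + 3 + 4 + 8 + 8 + 4 = 55.
Total exposure: 10 weeks.
Gamma(α, β) with Poisson data over total exposure Σt gives posterior Gamma(α+Σx, β+Σt) = Gamma(89, 19).
The posterior predictive for a window of length T is Negative Binomial with variance T·α'·(β'+T)/β'² = 3·89·22/361 = 5874/361.

5874/361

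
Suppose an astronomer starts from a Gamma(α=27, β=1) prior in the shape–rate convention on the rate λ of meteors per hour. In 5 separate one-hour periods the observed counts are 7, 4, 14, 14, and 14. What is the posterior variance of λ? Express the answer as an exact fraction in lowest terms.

20/9

Total count: 7 + 4 + 14 + 14 + 14 = 53.
Total exposure: 5 hours.
The Gamma prior is conjugate for the Poisson rate, so λ | data ~ Gamma(27+53, 1+5) = Gamma(80, 6).
Posterior variance = α'/β'² = 80/36 = 20/9.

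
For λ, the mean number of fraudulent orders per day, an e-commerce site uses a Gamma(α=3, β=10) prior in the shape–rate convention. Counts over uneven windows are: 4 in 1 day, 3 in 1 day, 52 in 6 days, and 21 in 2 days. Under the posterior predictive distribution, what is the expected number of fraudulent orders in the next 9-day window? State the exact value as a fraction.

Total count: 4 + 3 + 52 + 21 = 80.
Total exposure: 1 + 1 + 6 + 2 = 10 days.
Conjugate update: add total count to the shape and total exposure to the rate, giving Gamma(83, 20).
Predictive mean over a 9-day window = T·E[λ|data] = 9·83/20 = 747/20.

747/20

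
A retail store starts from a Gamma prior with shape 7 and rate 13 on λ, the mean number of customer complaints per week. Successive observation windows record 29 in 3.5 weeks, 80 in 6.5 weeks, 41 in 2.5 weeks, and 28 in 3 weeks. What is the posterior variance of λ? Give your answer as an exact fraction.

Total count: 29 + 80 + 41 + 28 = 178.
Total exposure: 3.5 + 6.5 + 2.5 + 3 = 15.5 weeks.
Conjugate update: add total count to the shape and total exposure to the rate, giving Gamma(185, 57/2).
Posterior variance = α'/β'² = 185/(3249/4) = 740/3249.

740/3249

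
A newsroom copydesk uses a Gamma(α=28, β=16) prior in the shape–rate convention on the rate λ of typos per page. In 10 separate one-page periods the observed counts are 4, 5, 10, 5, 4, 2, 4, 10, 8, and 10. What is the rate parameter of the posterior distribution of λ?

26

Total count: 4 + 5 + 10 + 5 + 4 + 2 + 4 + 10 + 8 + 10 = 62.
Total exposure: 10 pages.
Conjugate update: add total count to the shape and total exposure to the rate, giving Gamma(90, 26).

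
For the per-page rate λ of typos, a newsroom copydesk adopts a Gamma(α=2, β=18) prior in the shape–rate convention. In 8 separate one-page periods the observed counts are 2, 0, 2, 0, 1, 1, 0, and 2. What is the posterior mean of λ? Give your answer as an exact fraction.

5/13

Total count: 2 + 0 + 2 + 0 + 1 + 1 + 0 + 2 = 8.
Total exposure: 8 pages.
Conjugate update: add total count to the shape and total exposure to the rate, giving Gamma(10, 26).
Posterior mean = α'/β' = 10/26 = 5/13.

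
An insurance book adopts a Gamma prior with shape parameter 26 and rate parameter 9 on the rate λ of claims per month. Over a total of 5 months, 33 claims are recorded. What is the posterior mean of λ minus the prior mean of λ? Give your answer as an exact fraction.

Total count 33 over total exposure 5 months.
By Gamma–Poisson conjugacy, the posterior is Gamma(α + Σx, β + Σt) = Gamma(26 + 33, 9 + 5) = Gamma(59, 14).
Posterior mean = 59/14 = 59/14; prior mean = 26/9 = 26/9. Difference = 59/14 − 26/9 = 167/126.

167/126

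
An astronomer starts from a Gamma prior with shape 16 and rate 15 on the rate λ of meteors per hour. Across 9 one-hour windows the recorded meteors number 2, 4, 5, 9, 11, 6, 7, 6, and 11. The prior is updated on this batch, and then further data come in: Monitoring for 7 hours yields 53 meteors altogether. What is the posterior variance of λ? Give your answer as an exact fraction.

130/961

Total count: 2 + 4 + 5 + 9 + 11 + 6 + 7 + 6 + 11 = 61.
Total exposure: 9 hours.
After the first batch: Gamma(16 + 61, 15 + 9) = Gamma(77, 24).
Total count 53 over total exposure 7 hours.
After the second batch: Gamma(77 + 53, 24 + 7) = Gamma(130, 31).
Posterior variance = α'/β'² = 130/961.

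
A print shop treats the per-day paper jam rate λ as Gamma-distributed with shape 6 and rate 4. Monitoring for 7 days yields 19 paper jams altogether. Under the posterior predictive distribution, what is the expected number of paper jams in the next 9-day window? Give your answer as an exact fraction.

Total count 19 over total exposure 7 days.
The Gamma prior is conjugate for the Poisson rate, so λ | data ~ Gamma(6+19, 4+7) = Gamma(25, 11).
Predictive mean over a 9-day window = T·E[λ|data] = 9·25/11 = 225/11.

225/11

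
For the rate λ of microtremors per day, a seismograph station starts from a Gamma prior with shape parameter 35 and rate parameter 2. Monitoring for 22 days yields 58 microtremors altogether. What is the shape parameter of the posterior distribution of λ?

Total count 58 over total exposure 22 days.
The Gamma prior is conjugate for the Poisson rate, so λ | data ~ Gamma(35+58, 2+22) = Gamma(93, 24).

93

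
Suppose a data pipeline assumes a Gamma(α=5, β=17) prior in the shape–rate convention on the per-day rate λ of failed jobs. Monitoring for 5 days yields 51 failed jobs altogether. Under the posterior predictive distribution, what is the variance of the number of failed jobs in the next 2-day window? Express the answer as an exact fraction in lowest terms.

672/121

Total count 51 over total exposure 5 days.
Conjugate update: add total count to the shape and total exposure to the rate, giving Gamma(56, 22).
The posterior predictive for a window of length T is Negative Binomial with variance T·α'·(β'+T)/β'² = 2·56·24/484 = 672/121.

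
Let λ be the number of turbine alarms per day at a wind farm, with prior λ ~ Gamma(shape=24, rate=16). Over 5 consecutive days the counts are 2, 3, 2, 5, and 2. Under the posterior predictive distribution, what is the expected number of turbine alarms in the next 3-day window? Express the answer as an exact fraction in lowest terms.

38/7

Total count: 2 + 3 + 2 + 5 + 2 = 14.
Total exposure: 5 days.
Gamma(α, β) with Poisson data over total exposure Σt gives posterior Gamma(α+Σx, β+Σt) = Gamma(38, 21).
Predictive mean over a 3-day window = T·E[λ|data] = 3·38/21 = 38/7.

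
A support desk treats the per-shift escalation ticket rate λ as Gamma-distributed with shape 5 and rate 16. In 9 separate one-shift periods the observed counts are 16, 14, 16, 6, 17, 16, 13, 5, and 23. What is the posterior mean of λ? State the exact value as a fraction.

Total count: 16 + 14 + 16 + 6 + 17 + 16 + 13 + 5 + 23 = 126.
Total exposure: 9 shifts.
Conjugate update: add total count to the shape and total exposure to the rate, giving Gamma(131, 25).
Posterior mean = α'/β' = 131/25.

131/25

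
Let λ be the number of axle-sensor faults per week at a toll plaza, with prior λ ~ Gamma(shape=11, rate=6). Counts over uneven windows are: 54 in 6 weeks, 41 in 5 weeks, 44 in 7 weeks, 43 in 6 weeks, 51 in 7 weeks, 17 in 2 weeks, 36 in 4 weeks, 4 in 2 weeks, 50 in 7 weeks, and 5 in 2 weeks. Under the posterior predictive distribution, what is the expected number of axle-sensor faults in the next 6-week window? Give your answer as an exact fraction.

356/9

Total count: 54 + 41 + 44 + 43 + 51 + 17 + 36 + 4 + 50 + 5 = 345.
Total exposure: 6 + 5 + 7 + 6 + 7 + 2 + 4 + 2 + 7 + 2 = 48 weeks.
Gamma(α, β) with Poisson data over total exposure Σt gives posterior Gamma(α+Σx, β+Σt) = Gamma(356, 54).
Predictive mean over a 6-week window = T·E[λ|data] = 6·356/54 = 356/9.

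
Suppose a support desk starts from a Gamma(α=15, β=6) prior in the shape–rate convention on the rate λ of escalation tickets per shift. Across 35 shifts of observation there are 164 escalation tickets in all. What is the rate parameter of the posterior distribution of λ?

Total count 164 over total exposure 35 shifts.
Posterior: α' = 15 + 164 = 179, β' = 6 + 35 = 41.

41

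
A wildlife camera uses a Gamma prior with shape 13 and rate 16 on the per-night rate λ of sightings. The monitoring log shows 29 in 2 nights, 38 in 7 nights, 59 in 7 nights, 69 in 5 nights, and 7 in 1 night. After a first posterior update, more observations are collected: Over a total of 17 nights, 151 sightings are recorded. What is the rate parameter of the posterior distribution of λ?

55

Total count: 29 + 38 + 59 + 69 + 7 = 202.
Total exposure: 2 + 7 + 7 + 5 + 1 = 22 nights.
After the first batch: Gamma(13 + 202, 16 + 22) = Gamma(215, 38).
Total count 151 over total exposure 17 nights.
After the second batch: Gamma(215 + 151, 38 + 17) = Gamma(366, 55).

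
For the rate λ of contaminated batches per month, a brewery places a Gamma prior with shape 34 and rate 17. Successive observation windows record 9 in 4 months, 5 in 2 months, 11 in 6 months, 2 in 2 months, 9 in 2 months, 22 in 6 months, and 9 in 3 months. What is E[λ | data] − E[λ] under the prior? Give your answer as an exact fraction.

17/42

Total count: 9 + 5 + 11 + 2 + 9 + 22 + 9 = 67.
Total exposure: 4 + 2 + 6 + 2 + 2 + 6 + 3 = 25 months.
Posterior: α' = 34 + 67 = 101, β' = 17 + 25 = 42.
Posterior mean = 101/42 = 101/42; prior mean = 34/17 = 2. Difference = 101/42 − 2 = 17/42.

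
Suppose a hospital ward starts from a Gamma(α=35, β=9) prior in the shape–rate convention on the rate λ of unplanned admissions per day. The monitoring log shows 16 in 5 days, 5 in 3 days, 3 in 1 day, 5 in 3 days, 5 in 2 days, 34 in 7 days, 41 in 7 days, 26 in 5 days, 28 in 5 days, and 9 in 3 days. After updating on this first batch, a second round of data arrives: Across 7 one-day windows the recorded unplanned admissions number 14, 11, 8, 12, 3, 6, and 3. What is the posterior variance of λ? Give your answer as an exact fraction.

Total count: 16 + 5 + 3 + 5 + 5 + 34 + 41 + 26 + 28 + 9 = 172.
Total exposure: 5 + 3 + 1 + 3 + 2 + 7 + 7 + 5 + 5 + 3 = 41 days.
After the first batch: Gamma(35 + 172, 9 + 41) = Gamma(207, 50).
Total count: 14 + 11 + 8 + 12 + 3 + 6 + 3 = 57.
Total exposure: 7 days.
After the second batch: Gamma(207 + 57, 50 + 7) = Gamma(264, 57).
Posterior variance = α'/β'² = 264/3249 = 88/1083.

88/1083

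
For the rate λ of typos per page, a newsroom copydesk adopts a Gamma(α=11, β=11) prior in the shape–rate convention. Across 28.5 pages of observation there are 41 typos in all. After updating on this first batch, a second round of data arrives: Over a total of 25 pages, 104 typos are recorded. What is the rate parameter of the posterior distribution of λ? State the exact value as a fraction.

129/2

Total count 41 over total exposure 28.5 pages.
After the first batch: Gamma(11 + 41, 11 + 28.5) = Gamma(52, 79/2).
Total count 104 over total exposure 25 pages.
After the second batch: Gamma(52 + 104, 79/2 + 25) = Gamma(156, 129/2).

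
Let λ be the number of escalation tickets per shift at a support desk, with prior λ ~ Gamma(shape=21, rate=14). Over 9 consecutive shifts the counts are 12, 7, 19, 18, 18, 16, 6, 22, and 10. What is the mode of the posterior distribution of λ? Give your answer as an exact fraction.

148/23

Total count: 12 + 7 + 19 + 18 + 18 + 16 + 6 + 22 + 10 = 128.
Total exposure: 9 shifts.
Conjugate update: add total count to the shape and total exposure to the rate, giving Gamma(149, 23).
Posterior mode = (α'−1)/β' = 148/23.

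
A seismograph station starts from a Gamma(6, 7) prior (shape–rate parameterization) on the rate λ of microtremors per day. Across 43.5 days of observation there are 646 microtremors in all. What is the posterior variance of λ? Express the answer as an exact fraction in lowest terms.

Total count 646 over total exposure 43.5 days.
By Gamma–Poisson conjugacy, the posterior is Gamma(α + Σx, β + Σt) = Gamma(6 + 646, 7 + 43.5) = Gamma(652, 101/2).
Posterior variance = α'/β'² = 652/(10201/4) = 2608/10201.

2608/10201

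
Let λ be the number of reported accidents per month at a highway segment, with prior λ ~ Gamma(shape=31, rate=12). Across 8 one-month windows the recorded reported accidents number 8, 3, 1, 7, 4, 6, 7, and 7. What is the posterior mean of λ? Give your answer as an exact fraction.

Total count: 8 + 3 + 1 + 7 + 4 + 6 + 7 + 7 = 43.
Total exposure: 8 months.
Conjugate update: add total count to the shape and total exposure to the rate, giving Gamma(74, 20).
Posterior mean = α'/β' = 74/20 = 37/10.

37/10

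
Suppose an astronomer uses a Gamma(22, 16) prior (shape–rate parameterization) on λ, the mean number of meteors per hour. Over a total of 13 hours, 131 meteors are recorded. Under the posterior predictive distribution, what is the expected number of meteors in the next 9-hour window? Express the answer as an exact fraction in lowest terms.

1377/29

Total count 131 over total exposure 13 hours.
The Gamma prior is conjugate for the Poisson rate, so λ | data ~ Gamma(22+131, 16+13) = Gamma(153, 29).
Predictive mean over a 9-hour window = T·E[λ|data] = 9·153/29 = 1377/29.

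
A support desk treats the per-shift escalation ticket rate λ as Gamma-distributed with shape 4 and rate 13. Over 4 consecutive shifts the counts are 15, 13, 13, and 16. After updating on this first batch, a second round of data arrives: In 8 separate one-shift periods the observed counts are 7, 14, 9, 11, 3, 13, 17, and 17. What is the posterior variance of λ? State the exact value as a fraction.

Total count: 15 + 13 + 13 + 16 = 57.
Total exposure: 4 shifts.
After the first batch: Gamma(4 + 57, 13 + 4) = Gamma(61, 17).
Total count: 7 + 14 + 9 + 11 + 3 + 13 + 17 + 17 = 91.
Total exposure: 8 shifts.
After the second batch: Gamma(61 + 91, 17 + 8) = Gamma(152, 25).
Posterior variance = α'/β'² = 152/625.

152/625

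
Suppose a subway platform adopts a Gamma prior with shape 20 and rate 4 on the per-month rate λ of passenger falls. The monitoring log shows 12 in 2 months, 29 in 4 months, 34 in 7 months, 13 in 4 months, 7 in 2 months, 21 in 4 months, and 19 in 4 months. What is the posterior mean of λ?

5

Total count: 12 + 29 + 34 + 13 + 7 + 21 + 19 = 135.
Total exposure: 2 + 4 + 7 + 4 + 2 + 4 + 4 = 27 months.
Conjugate update: add total count to the shape and total exposure to the rate, giving Gamma(155, 31).
Posterior mean = α'/β' = 155/31 = 5.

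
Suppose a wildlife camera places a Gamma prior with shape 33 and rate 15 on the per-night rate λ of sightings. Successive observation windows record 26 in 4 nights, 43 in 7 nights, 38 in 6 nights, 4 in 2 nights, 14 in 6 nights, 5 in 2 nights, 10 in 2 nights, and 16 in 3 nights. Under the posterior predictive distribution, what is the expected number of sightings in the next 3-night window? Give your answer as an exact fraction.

Total count: 26 + 43 + 38 + 4 + 14 + 5 + 10 + 16 = 156.
Total exposure: 4 + 7 + 6 + 2 + 6 + 2 + 2 + 3 = 32 nights.
Conjugate update: add total count to the shape and total exposure to the rate, giving Gamma(189, 47).
Predictive mean over a 3-night window = T·E[λ|data] = 3·189/47 = 567/47.

567/47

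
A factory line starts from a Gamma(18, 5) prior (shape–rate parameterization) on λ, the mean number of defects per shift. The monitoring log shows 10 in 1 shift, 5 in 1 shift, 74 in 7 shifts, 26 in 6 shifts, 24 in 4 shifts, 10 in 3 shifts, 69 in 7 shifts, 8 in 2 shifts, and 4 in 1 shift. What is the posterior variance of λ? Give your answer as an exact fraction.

248/1369

Total count: 10 + 5 + 74 + 26 + 24 + 10 + 69 + 8 + 4 = 230.
Total exposure: 1 + 1 + 7 + 6 + 4 + 3 + 7 + 2 + 1 = 32 shifts.
Gamma(α, β) with Poisson data over total exposure Σt gives posterior Gamma(α+Σx, β+Σt) = Gamma(248, 37).
Posterior variance = α'/β'² = 248/1369.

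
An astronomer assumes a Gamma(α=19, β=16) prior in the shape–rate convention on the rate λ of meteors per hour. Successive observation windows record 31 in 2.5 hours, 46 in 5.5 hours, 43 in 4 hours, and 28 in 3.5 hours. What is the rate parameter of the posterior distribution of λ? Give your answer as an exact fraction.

Total count: 31 + 46 + 43 + 28 = 148.
Total exposure: 2.5 + 5.5 + 4 + 3.5 = 15.5 hours.
Conjugate update: add total count to the shape and total exposure to the rate, giving Gamma(167, 63/2).

63/2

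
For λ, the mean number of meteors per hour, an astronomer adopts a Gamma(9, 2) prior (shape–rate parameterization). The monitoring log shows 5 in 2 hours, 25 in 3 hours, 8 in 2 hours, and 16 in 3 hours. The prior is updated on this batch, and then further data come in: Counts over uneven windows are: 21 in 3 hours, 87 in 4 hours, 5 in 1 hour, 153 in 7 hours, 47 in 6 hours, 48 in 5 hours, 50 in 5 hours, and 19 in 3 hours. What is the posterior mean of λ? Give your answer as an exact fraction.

493/46

Total count: 5 + 25 + 8 + 16 = 54.
Total exposure: 2 + 3 + 2 + 3 = 10 hours.
After the first batch: Gamma(9 + 54, 2 + 10) = Gamma(63, 12).
Total count: 21 + 87 + 5 + 153 + 47 + 48 + 50 + 19 = 430.
Total exposure: 3 + 4 + 1 + 7 + 6 + 5 + 5 + 3 = 34 hours.
After the second batch: Gamma(63 + 430, 12 + 34) = Gamma(493, 46).
Posterior mean = α'/β' = 493/46.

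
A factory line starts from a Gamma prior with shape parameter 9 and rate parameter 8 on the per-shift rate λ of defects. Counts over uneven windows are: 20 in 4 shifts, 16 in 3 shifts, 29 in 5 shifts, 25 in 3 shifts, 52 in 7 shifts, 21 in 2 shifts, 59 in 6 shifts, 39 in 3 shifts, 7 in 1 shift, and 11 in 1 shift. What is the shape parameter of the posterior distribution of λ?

Total count: 20 + 16 + 29 + 25 + 52 + 21 + 59 + 39 + 7 + 11 = 279.
Total exposure: 4 + 3 + 5 + 3 + 7 + 2 + 6 + 3 + 1 + 1 = 35 shifts.
Posterior: α' = 9 + 279 = 288, β' = 8 + 35 = 43.

288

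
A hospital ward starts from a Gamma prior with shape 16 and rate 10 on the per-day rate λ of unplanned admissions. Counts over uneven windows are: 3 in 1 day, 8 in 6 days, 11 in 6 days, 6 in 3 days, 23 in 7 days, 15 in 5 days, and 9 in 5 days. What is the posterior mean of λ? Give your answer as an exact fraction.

Total count: 3 + 8 + 11 + 6 + 23 + 15 + 9 = 75.
Total exposure: 1 + 6 + 6 + 3 + 7 + 5 + 5 = 33 days.
By Gamma–Poisson conjugacy, the posterior is Gamma(α + Σx, β + Σt) = Gamma(16 + 75, 10 + 33) = Gamma(91, 43).
Posterior mean = α'/β' = 91/43.

91/43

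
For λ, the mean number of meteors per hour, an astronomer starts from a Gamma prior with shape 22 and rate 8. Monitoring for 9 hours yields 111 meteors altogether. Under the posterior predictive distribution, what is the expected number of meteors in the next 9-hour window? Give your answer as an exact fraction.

1197/17

Total count 111 over total exposure 9 hours.
Conjugate update: add total count to the shape and total exposure to the rate, giving Gamma(133, 17).
Predictive mean over a 9-hour window = T·E[λ|data] = 9·133/17 = 1197/17.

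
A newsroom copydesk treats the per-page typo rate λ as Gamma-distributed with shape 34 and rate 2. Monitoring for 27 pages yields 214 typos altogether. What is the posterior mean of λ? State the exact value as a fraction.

Total count 214 over total exposure 27 pages.
By Gamma–Poisson conjugacy, the posterior is Gamma(α + Σx, β + Σt) = Gamma(34 + 214, 2 + 27) = Gamma(248, 29).
Posterior mean = α'/β' = 248/29.

248/29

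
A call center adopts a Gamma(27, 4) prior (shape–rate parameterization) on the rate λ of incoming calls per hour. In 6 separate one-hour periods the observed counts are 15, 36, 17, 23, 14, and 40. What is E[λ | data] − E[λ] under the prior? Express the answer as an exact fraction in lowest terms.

Total count: 15 + 36 + 17 + 23 + 14 + 40 = 145.
Total exposure: 6 hours.
Conjugate update: add total count to the shape and total exposure to the rate, giving Gamma(172, 10).
Posterior mean = 172/10 = 86/5; prior mean = 27/4 = 27/4. Difference = 86/5 − 27/4 = 209/20.

209/20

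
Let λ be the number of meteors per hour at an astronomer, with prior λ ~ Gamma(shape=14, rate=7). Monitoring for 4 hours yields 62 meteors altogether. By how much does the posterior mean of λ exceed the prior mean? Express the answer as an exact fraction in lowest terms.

Total count 62 over total exposure 4 hours.
By Gamma–Poisson conjugacy, the posterior is Gamma(α + Σx, β + Σt) = Gamma(14 + 62, 7 + 4) = Gamma(76, 11).
Posterior mean = 76/11 = 76/11; prior mean = 14/7 = 2. Difference = 76/11 − 2 = 54/11.

54/11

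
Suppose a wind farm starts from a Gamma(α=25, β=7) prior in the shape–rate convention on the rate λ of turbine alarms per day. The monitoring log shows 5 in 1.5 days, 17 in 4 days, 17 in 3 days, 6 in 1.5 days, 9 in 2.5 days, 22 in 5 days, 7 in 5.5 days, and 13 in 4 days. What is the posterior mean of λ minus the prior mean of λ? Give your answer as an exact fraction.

Total count: 5 + 17 + 17 + 6 + 9 + 22 + 7 + 13 = 96.
Total exposure: 1.5 + 4 + 3 + 1.5 + 2.5 + 5 + 5.5 + 4 = 27 days.
The Gamma prior is conjugate for the Poisson rate, so λ | data ~ Gamma(25+96, 7+27) = Gamma(121, 34).
Posterior mean = 121/34 = 121/34; prior mean = 25/7 = 25/7. Difference = 121/34 − 25/7 = -3/238.

-3/238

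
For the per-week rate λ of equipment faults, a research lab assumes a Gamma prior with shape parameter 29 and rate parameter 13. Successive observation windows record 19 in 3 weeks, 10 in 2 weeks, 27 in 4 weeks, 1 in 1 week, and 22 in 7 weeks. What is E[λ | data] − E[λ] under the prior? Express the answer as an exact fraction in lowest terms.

Total count: 19 + 10 + 27 + 1 + 22 = 79.
Total exposure: 3 + 2 + 4 + 1 + 7 = 17 weeks.
Posterior: α' = 29 + 79 = 108, β' = 13 + 17 = 30.
Posterior mean = 108/30 = 18/5; prior mean = 29/13 = 29/13. Difference = 18/5 − 29/13 = 89/65.

89/65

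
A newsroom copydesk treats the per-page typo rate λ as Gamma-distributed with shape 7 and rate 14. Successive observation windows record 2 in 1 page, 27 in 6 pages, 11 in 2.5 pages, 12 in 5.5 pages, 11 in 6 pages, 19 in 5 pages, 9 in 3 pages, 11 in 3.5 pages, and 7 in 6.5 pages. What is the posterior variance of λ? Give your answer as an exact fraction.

116/2809

Total count: 2 + 27 + 11 + 12 + 11 + 19 + 9 + 11 + 7 = 109.
Total exposure: 1 + 6 + 2.5 + 5.5 + 6 + 5 + 3 + 3.5 + 6.5 = 39 pages.
Conjugate update: add total count to the shape and total exposure to the rate, giving Gamma(116, 53).
Posterior variance = α'/β'² = 116/2809.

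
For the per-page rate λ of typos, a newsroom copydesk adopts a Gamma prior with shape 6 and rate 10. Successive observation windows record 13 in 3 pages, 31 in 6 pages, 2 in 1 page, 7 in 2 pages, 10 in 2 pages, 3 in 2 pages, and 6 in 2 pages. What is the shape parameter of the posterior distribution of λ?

Total count: 13 + 31 + 2 + 7 + 10 + 3 + 6 = 72.
Total exposure: 3 + 6 + 1 + 2 + 2 + 2 + 2 = 18 pages.
Gamma(α, β) with Poisson data over total exposure Σt gives posterior Gamma(α+Σx, β+Σt) = Gamma(78, 28).

78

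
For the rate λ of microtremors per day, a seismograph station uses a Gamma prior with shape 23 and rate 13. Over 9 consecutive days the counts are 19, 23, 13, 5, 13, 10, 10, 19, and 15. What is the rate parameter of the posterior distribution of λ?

22

Total count: 19 + 23 + 13 + 5 + 13 + 10 + 10 + 19 + 15 = 127.
Total exposure: 9 days.
Posterior: α' = 23 + 127 = 150, β' = 13 + 9 = 22.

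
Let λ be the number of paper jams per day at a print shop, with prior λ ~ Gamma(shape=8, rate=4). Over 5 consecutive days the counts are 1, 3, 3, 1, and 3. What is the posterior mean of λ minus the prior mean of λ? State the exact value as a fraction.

Total count: 1 + 3 + 3 + 1 + 3 = 11.
Total exposure: 5 days.
Gamma(α, β) with Poisson data over total exposure Σt gives posterior Gamma(α+Σx, β+Σt) = Gamma(19, 9).
Posterior mean = 19/9 = 19/9; prior mean = 8/4 = 2. Difference = 19/9 − 2 = 1/9.

1/9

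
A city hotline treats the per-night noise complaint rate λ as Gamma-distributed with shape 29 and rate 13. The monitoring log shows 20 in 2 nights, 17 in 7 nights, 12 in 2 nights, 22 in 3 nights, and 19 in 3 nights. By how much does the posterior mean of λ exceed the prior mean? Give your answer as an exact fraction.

Total count: 20 + 17 + 12 + 22 + 19 = 90.
Total exposure: 2 + 7 + 2 + 3 + 3 = 17 nights.
Posterior: α' = 29 + 90 = 119, β' = 13 + 17 = 30.
Posterior mean = 119/30 = 119/30; prior mean = 29/13 = 29/13. Difference = 119/30 − 29/13 = 677/390.

677/390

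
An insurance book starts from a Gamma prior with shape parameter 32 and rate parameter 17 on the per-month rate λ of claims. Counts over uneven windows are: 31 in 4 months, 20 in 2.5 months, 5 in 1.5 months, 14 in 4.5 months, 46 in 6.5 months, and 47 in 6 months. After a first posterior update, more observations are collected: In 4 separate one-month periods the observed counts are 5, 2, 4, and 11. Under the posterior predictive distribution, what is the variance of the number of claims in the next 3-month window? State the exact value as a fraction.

31899/2116

Total count: 31 + 20 + 5 + 14 + 46 + 47 = 163.
Total exposure: 4 + 2.5 + 1.5 + 4.5 + 6.5 + 6 = 25 months.
After the first batch: Gamma(32 + 163, 17 + 25) = Gamma(195, 42).
Total count: 5 + 2 + 4 + 11 = 22.
Total exposure: 4 months.
After the second batch: Gamma(195 + 22, 42 + 4) = Gamma(217, 46).
The posterior predictive for a window of length T is Negative Binomial with variance T·α'·(β'+T)/β'² = 3·217·49/2116 = 31899/2116.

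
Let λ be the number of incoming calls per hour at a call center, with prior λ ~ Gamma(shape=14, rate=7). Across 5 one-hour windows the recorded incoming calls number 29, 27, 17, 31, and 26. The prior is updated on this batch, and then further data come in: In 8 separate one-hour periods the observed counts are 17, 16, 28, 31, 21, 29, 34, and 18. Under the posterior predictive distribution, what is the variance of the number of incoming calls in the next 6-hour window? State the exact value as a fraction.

Total count: 29 + 27 + 17 + 31 + 26 = 130.
Total exposure: 5 hours.
After the first batch: Gamma(14 + 130, 7 + 5) = Gamma(144, 12).
Total count: 17 + 16 + 28 + 31 + 21 + 29 + 34 + 18 = 194.
Total exposure: 8 hours.
After the second batch: Gamma(144 + 194, 12 + 8) = Gamma(338, 20).
The posterior predictive for a window of length T is Negative Binomial with variance T·α'·(β'+T)/β'² = 6·338·26/400 = 6591/50.

6591/50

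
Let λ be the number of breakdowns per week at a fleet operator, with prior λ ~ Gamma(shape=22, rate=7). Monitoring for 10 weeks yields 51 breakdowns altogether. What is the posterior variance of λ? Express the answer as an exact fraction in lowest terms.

Total count 51 over total exposure 10 weeks.
Gamma(α, β) with Poisson data over total exposure Σt gives posterior Gamma(α+Σx, β+Σt) = Gamma(73, 17).
Posterior variance = α'/β'² = 73/289.

73/289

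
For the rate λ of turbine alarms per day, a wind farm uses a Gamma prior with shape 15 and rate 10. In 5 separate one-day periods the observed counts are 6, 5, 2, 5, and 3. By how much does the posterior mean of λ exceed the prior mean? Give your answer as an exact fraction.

9/10

Total count: 6 + 5 + 2 + 5 + 3 = 21.
Total exposure: 5 days.
Posterior: α' = 15 + 21 = 36, β' = 10 + 5 = 15.
Posterior mean = 36/15 = 12/5; prior mean = 15/10 = 3/2. Difference = 12/5 − 3/2 = 9/10.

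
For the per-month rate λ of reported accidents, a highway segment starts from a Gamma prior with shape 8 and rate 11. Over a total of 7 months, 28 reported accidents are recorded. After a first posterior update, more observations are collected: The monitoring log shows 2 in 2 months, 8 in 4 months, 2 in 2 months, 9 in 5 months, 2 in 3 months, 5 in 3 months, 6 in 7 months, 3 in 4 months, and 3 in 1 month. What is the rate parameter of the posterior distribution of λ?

49

Total count 28 over total exposure 7 months.
After the first batch: Gamma(8 + 28, 11 + 7) = Gamma(36, 18).
Total count: 2 + 8 + 2 + 9 + 2 + 5 + 6 + 3 + 3 = 40.
Total exposure: 2 + 4 + 2 + 5 + 3 + 3 + 7 + 4 + 1 = 31 months.
After the second batch: Gamma(36 + 40, 18 + 31) = Gamma(76, 49).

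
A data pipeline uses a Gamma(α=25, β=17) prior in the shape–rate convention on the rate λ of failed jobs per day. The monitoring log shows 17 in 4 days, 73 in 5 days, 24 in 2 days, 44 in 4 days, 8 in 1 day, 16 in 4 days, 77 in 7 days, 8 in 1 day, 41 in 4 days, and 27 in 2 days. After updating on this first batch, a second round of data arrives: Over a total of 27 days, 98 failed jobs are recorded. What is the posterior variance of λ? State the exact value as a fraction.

Total count: 17 + 73 + 24 + 44 + 8 + 16 + 77 + 8 + 41 + 27 = 335.
Total exposure: 4 + 5 + 2 + 4 + 1 + 4 + 7 + 1 + 4 + 2 = 34 days.
After the first batch: Gamma(25 + 335, 17 + 34) = Gamma(360, 51).
Total count 98 over total exposure 27 days.
After the second batch: Gamma(360 + 98, 51 + 27) = Gamma(458, 78).
Posterior variance = α'/β'² = 458/6084 = 229/3042.

229/3042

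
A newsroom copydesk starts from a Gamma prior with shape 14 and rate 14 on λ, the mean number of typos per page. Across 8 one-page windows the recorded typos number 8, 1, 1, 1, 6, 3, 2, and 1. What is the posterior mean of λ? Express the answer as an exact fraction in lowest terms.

Total count: 8 + 1 + 1 + 1 + 6 + 3 + 2 + 1 = 23.
Total exposure: 8 pages.
Conjugate update: add total count to the shape and total exposure to the rate, giving Gamma(37, 22).
Posterior mean = α'/β' = 37/22.

37/22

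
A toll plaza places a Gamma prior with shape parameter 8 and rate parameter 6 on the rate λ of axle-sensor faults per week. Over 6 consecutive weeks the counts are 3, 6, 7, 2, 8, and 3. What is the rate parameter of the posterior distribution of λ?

Total count: 3 + 6 + 7 + 2 + 8 + 3 = 29.
Total exposure: 6 weeks.
Posterior: α' = 8 + 29 = 37, β' = 6 + 6 = 12.

12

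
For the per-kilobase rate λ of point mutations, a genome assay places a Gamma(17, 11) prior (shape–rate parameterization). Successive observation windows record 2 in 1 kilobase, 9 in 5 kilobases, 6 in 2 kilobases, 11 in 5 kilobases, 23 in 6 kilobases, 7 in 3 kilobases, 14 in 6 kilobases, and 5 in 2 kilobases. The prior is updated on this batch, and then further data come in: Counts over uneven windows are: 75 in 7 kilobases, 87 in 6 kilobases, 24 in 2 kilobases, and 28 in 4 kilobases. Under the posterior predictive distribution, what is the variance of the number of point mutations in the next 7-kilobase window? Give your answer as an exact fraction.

36113/900

Total count: 2 + 9 + 6 + 11 + 23 + 7 + 14 + 5 = 77.
Total exposure: 1 + 5 + 2 + 5 + 6 + 3 + 6 + 2 = 30 kilobases.
After the first batch: Gamma(17 + 77, 11 + 30) = Gamma(94, 41).
Total count: 75 + 87 + 24 + 28 = 214.
Total exposure: 7 + 6 + 2 + 4 = 19 kilobases.
After the second batch: Gamma(94 + 214, 41 + 19) = Gamma(308, 60).
The posterior predictive for a window of length T is Negative Binomial with variance T·α'·(β'+T)/β'² = 7·308·67/3600 = 36113/900.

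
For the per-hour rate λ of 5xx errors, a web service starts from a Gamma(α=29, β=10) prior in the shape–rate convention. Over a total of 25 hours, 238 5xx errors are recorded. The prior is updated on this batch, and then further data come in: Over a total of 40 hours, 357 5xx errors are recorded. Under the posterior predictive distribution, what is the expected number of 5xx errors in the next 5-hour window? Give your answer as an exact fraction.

Total count 238 over total exposure 25 hours.
After the first batch: Gamma(29 + 238, 10 + 25) = Gamma(267, 35).
Total count 357 over total exposure 40 hours.
After the second batch: Gamma(267 + 357, 35 + 40) = Gamma(624, 75).
Predictive mean over a 5-hour window = T·E[λ|data] = 5·624/75 = 208/5.

208/5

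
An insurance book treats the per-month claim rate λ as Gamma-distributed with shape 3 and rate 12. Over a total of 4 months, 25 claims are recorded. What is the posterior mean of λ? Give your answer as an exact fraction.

Total count 25 over total exposure 4 months.
Conjugate update: add total count to the shape and total exposure to the rate, giving Gamma(28, 16).
Posterior mean = α'/β' = 28/16 = 7/4.

7/4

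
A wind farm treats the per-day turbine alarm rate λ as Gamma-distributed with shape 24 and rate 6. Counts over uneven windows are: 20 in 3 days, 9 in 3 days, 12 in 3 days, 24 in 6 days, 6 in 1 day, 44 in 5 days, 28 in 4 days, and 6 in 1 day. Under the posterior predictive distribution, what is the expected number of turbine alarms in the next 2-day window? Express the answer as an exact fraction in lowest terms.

Total count: 20 + 9 + 12 + 24 + 6 + 44 + 28 + 6 = 149.
Total exposure: 3 + 3 + 3 + 6 + 1 + 5 + 4 + 1 = 26 days.
Conjugate update: add total count to the shape and total exposure to the rate, giving Gamma(173, 32).
Predictive mean over a 2-day window = T·E[λ|data] = 2·173/32 = 173/16.

173/16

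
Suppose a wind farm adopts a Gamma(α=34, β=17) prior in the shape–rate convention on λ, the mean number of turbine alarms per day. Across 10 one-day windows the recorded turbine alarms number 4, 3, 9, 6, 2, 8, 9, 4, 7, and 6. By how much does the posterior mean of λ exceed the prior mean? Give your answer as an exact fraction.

Total count: 4 + 3 + 9 + 6 + 2 + 8 + 9 + 4 + 7 + 6 = 58.
Total exposure: 10 days.
Conjugate update: add total count to the shape and total exposure to the rate, giving Gamma(92, 27).
Posterior mean = 92/27 = 92/27; prior mean = 34/17 = 2. Difference = 92/27 − 2 = 38/27.

38/27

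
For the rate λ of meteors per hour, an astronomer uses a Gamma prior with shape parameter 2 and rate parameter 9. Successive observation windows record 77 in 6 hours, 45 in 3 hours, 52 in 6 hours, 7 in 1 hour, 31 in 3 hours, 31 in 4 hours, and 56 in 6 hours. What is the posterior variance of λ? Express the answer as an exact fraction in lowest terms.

301/1444

Total count: 77 + 45 + 52 + 7 + 31 + 31 + 56 = 299.
Total exposure: 6 + 3 + 6 + 1 + 3 + 4 + 6 = 29 hours.
Posterior: α' = 2 + 299 = 301, β' = 9 + 29 = 38.
Posterior variance = α'/β'² = 301/1444.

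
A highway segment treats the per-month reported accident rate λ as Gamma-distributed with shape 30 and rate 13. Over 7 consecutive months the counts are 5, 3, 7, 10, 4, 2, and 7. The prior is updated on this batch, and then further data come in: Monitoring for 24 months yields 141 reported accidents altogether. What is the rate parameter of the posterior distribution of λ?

Total count: 5 + 3 + 7 + 10 + 4 + 2 + 7 = 38.
Total exposure: 7 months.
After the first batch: Gamma(30 + 38, 13 + 7) = Gamma(68, 20).
Total count 141 over total exposure 24 months.
After the second batch: Gamma(68 + 141, 20 + 24) = Gamma(209, 44).

44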